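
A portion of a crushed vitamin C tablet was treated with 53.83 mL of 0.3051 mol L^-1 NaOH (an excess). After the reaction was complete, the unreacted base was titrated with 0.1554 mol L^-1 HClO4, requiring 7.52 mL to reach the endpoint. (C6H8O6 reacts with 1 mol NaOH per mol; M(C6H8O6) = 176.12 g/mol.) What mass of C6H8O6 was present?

2.69 g

Total n(NaOH) added = 0.3051 x 0.05383 = 0.01642 mol.
n(HClO4) used = 0.1554 x 0.007520 = 0.001169 mol, which equals the excess n(NaOH).
So n(NaOH) consumed by the sample = 0.01642 - 0.001169 = 0.01525 mol.
n(C6H8O6) = 0.01525 / 1 = 0.01525 mol.
mass = 0.01525 mol x 176.12 g/mol = 2.69 g.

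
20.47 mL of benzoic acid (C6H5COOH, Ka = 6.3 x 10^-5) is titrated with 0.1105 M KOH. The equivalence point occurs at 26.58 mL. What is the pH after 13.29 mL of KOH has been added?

13.29 mL is exactly half the equivalence volume (26.58/2), i.e. the half-equivalence point.
There, n(HA) = n(A^-), so pH = pKa = -log(6.3 x 10^-5) = 4.20.

4.20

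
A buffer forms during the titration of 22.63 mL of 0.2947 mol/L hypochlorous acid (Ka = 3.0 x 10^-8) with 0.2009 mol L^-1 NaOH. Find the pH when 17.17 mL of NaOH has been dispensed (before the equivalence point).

Initial n(HClO) = 0.2947 x 0.02263 = 0.006669 mol.
n(NaOH) added = 0.2009 x 0.01717 = 0.003449 mol, converting that many moles of HClO to ClO-.
Remaining n(HClO) = 0.003220 mol; n(ClO-) = 0.003449 mol.
By Henderson-Hasselbalch, pH = pKa + log([A^-]/[HA]) = 7.52 + log(0.003449/0.003220) = 7.52 + (+0.03) = 7.55.

7.55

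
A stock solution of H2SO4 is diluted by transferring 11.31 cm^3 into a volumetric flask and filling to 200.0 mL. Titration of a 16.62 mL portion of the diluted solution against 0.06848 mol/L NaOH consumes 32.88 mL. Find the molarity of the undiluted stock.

n(NaOH) = 0.06848 x 0.03288 = 0.002252 mol.
n(H2SO4) in the aliquot = 0.002252 x 1/2 = 0.001126 mol.
[diluted H2SO4] = 0.001126 / 0.01662 = 0.06774 M.
Dilution factor = 200.0/11.31 = 17.68, so [stock] = 0.06774 x 17.68 = 1.20 M.

1.20 M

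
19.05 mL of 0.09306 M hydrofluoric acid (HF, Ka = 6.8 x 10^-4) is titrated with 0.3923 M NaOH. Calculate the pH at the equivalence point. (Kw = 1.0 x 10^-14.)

n(HF) = 0.09306 x 0.01905 = 0.001773 mol; V(NaOH) at equivalence = 0.001773/0.3923 = 0.004519 L.
At equivalence all the acid is converted to F-; total volume = 0.01905 + 0.004519 = 0.02357 L, so [F-] = 0.001773/0.02357 = 0.07522 M.
Kb = Kw/Ka = 1.0e-14 / 6.8 x 10^-4 = 1.47e-11.
[OH^-] = sqrt(Kb x [F-]) = sqrt(1.47e-11 x 0.07522) = 1.05e-6 M.
pOH = 5.98, so pH = 14.00 - 5.98 = 8.02.

8.02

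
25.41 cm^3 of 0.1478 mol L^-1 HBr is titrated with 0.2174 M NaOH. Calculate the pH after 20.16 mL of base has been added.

n(acid) = 0.1478 x 0.02541 = 0.003756 mol; n(NaOH) added = 0.2174 x 0.02016 = 0.004383 mol.
Base is in excess by 0.004383 - 0.003756 = 0.0006272 mol in a total volume of 0.04557 L.
[OH^-] = 0.0006272/0.04557 = 0.01376 M, so pOH = 1.86 and pH = 14.00 - 1.86 = 12.14.

12.14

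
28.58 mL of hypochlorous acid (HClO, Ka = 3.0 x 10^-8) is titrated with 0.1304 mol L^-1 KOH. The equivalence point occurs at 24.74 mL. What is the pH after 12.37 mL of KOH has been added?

7.52

12.37 mL is exactly half the equivalence volume (24.74/2), i.e. the half-equivalence point.
There, n(HA) = n(A^-), so pH = pKa = -log(3.0 x 10^-8) = 7.52.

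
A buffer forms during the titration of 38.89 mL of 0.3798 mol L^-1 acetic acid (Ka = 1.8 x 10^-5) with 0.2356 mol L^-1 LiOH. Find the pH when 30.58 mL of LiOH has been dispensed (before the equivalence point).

Initial n(CH3COOH) = 0.3798 x 0.03889 = 0.01477 mol.
n(LiOH) added = 0.2356 x 0.03058 = 0.007205 mol, converting that many moles of CH3COOH to CH3COO-.
Remaining n(CH3COOH) = 0.007566 mol; n(CH3COO-) = 0.007205 mol.
By Henderson-Hasselbalch, pH = pKa + log([A^-]/[HA]) = 4.74 + log(0.007205/0.007566) = 4.74 + (-0.02) = 4.72.

4.72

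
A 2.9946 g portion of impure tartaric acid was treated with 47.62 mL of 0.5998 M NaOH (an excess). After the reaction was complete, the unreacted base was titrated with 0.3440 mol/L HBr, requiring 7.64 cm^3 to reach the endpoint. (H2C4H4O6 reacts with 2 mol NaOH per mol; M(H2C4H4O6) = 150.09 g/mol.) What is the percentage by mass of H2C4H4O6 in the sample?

65.0%

Total n(NaOH) added = 0.5998 x 0.04762 = 0.02856 mol.
n(HBr) used = 0.3440 x 0.007640 = 0.002628 mol, which equals the excess n(NaOH).
So n(NaOH) consumed by the sample = 0.02856 - 0.002628 = 0.02593 mol.
n(H2C4H4O6) = 0.02593 / 2 = 0.01297 mol.
mass H2C4H4O6 = 0.01297 x 150.09 = 1.946 g, so %H2C4H4O6 = 1.946/2.9946 x 100 = 65.0%.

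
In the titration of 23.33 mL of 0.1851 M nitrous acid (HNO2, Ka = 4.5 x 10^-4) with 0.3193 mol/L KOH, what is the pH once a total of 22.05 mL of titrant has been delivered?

12.78

n(acid) = 0.1851 x 0.02333 = 0.004318 mol; n(KOH) added = 0.3193 x 0.02205 = 0.007041 mol.
Base is in excess by 0.007041 - 0.004318 = 0.002722 mol in a total volume of 0.04538 L.
[OH^-] = 0.002722/0.04538 = 0.05999 M, so pOH = 1.22 and pH = 14.00 - 1.22 = 12.78.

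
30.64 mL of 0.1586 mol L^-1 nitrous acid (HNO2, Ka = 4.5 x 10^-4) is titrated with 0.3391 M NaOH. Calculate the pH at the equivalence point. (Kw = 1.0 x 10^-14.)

n(HNO2) = 0.1586 x 0.03064 = 0.004860 mol; V(NaOH) at equivalence = 0.004860/0.3391 = 0.01433 L.
At equivalence all the acid is converted to NO2-; total volume = 0.03064 + 0.01433 = 0.04497 L, so [NO2-] = 0.004860/0.04497 = 0.1081 M.
Kb = Kw/Ka = 1.0e-14 / 4.5 x 10^-4 = 2.22e-11.
[OH^-] = sqrt(Kb x [NO2-]) = sqrt(2.22e-11 x 0.1081) = 1.55e-6 M.
pOH = 5.81, so pH = 14.00 - 5.81 = 8.19.

8.19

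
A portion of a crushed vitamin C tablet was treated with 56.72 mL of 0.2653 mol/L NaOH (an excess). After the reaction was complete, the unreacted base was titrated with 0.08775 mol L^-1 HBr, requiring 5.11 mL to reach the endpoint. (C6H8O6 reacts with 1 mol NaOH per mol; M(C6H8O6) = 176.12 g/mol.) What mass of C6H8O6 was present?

2.57 g

Total n(NaOH) added = 0.2653 x 0.05672 = 0.01505 mol.
n(HBr) used = 0.08775 x 0.005110 = 0.0004484 mol, which equals the excess n(NaOH).
So n(NaOH) consumed by the sample = 0.01505 - 0.0004484 = 0.01460 mol.
n(C6H8O6) = 0.01460 / 1 = 0.01460 mol.
mass = 0.01460 mol x 176.12 g/mol = 2.57 g.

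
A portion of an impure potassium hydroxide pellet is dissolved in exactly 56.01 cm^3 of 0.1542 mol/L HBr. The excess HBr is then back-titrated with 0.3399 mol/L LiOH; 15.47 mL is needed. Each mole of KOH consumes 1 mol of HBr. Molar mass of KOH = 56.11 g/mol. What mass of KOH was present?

Total n(HBr) added = 0.1542 x 0.05601 = 0.008637 mol.
n(LiOH) used = 0.3399 x 0.01547 = 0.005258 mol, which equals the excess n(HBr).
So n(HBr) consumed by the sample = 0.008637 - 0.005258 = 0.003378 mol.
n(KOH) = 0.003378 / 1 = 0.003378 mol.
mass = 0.003378 mol x 56.11 g/mol = 0.190 g.

0.190 g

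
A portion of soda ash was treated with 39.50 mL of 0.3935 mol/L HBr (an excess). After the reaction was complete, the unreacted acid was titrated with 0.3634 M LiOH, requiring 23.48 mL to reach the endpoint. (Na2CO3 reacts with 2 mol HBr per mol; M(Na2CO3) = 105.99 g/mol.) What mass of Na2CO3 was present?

Total n(HBr) added = 0.3935 x 0.03950 = 0.01554 mol.
n(LiOH) used = 0.3634 x 0.02348 = 0.008533 mol, which equals the excess n(HBr).
So n(HBr) consumed by the sample = 0.01554 - 0.008533 = 0.007011 mol.
n(Na2CO3) = 0.007011 / 2 = 0.003505 mol.
mass = 0.003505 mol x 105.99 g/mol = 0.372 g.

0.372 g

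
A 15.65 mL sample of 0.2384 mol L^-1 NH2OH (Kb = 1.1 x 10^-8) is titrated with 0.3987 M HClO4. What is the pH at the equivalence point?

3.43

n(NH2OH) = 0.2384 x 0.01565 = 0.003731 mol; V(HClO4) at equivalence = 0.003731/0.3987 = 0.009358 L.
At equivalence the base is fully converted to NH3OH+; total volume = 0.02501 L, so [NH3OH+] = 0.003731/0.02501 = 0.1492 M.
Ka(NH3OH+) = Kw/Kb = 1.0e-14 / 1.1 x 10^-8 = 9.09e-7.
[H^+] = sqrt(Ka x [NH3OH+]) = sqrt(9.09e-7 x 0.1492) = 0.000368 M.
pH = -log(0.000368) = 3.43.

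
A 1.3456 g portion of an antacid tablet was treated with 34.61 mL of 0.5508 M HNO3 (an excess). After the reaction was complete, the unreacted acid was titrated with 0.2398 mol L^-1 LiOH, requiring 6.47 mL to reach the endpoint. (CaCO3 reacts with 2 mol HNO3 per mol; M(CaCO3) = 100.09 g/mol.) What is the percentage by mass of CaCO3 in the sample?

65.1%

Total n(HNO3) added = 0.5508 x 0.03461 = 0.01906 mol.
n(LiOH) used = 0.2398 x 0.006470 = 0.001552 mol, which equals the excess n(HNO3).
So n(HNO3) consumed by the sample = 0.01906 - 0.001552 = 0.01751 mol.
n(CaCO3) = 0.01751 / 2 = 0.008756 mol.
mass CaCO3 = 0.008756 x 100.09 = 0.8764 g, so %CaCO3 = 0.8764/1.3456 x 100 = 65.1%.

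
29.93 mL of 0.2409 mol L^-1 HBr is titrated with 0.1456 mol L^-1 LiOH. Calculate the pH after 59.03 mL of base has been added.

n(acid) = 0.2409 x 0.02993 = 0.007210 mol; n(LiOH) added = 0.1456 x 0.05903 = 0.008595 mol.
Base is in excess by 0.008595 - 0.007210 = 0.001385 mol in a total volume of 0.08896 L.
[OH^-] = 0.001385/0.08896 = 0.01556 M, so pOH = 1.81 and pH = 14.00 - 1.81 = 12.19.

12.19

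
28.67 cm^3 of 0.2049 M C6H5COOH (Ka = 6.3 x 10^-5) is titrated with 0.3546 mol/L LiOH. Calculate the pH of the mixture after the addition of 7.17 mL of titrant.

4.08

Initial n(C6H5COOH) = 0.2049 x 0.02867 = 0.005874 mol.
n(LiOH) added = 0.3546 x 0.007170 = 0.002542 mol, converting that many moles of C6H5COOH to C6H5COO-.
Remaining n(C6H5COOH) = 0.003332 mol; n(C6H5COO-) = 0.002542 mol.
By Henderson-Hasselbalch, pH = pKa + log([A^-]/[HA]) = 4.20 + log(0.002542/0.003332) = 4.20 + (-0.12) = 4.08.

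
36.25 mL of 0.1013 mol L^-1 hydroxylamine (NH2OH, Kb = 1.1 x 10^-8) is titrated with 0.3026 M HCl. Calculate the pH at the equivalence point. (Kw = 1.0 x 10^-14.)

3.58

n(NH2OH) = 0.1013 x 0.03625 = 0.003672 mol; V(HCl) at equivalence = 0.003672/0.3026 = 0.01214 L.
At equivalence the base is fully converted to NH3OH+; total volume = 0.04839 L, so [NH3OH+] = 0.003672/0.04839 = 0.07589 M.
Ka(NH3OH+) = Kw/Kb = 1.0e-14 / 1.1 x 10^-8 = 9.09e-7.
[H^+] = sqrt(Ka x [NH3OH+]) = sqrt(9.09e-7 x 0.07589) = 0.000263 M.
pH = -log(0.000263) = 3.58.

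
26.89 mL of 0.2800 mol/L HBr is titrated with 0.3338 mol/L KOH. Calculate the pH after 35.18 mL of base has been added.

12.83

n(acid) = 0.2800 x 0.02689 = 0.007529 mol; n(KOH) added = 0.3338 x 0.03518 = 0.01174 mol.
Base is in excess by 0.01174 - 0.007529 = 0.004214 mol in a total volume of 0.06207 L.
[OH^-] = 0.004214/0.06207 = 0.06789 M, so pOH = 1.17 and pH = 14.00 - 1.17 = 12.83.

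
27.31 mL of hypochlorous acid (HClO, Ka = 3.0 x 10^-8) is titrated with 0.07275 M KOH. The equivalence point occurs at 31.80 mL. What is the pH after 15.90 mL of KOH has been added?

15.90 mL is exactly half the equivalence volume (31.80/2), i.e. the half-equivalence point.
There, n(HA) = n(A^-), so pH = pKa = -log(3.0 x 10^-8) = 7.52.

7.52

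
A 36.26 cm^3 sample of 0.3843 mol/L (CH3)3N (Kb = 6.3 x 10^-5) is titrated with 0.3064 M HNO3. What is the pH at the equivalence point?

5.28

n((CH3)3N) = 0.3843 x 0.03626 = 0.01393 mol; V(HNO3) at equivalence = 0.01393/0.3064 = 0.04548 L.
At equivalence the base is fully converted to (CH3)3NH+; total volume = 0.08174 L, so [(CH3)3NH+] = 0.01393/0.08174 = 0.1705 M.
Ka((CH3)3NH+) = Kw/Kb = 1.0e-14 / 6.3 x 10^-5 = 1.59e-10.
[H^+] = sqrt(Ka x [(CH3)3NH+]) = sqrt(1.59e-10 x 0.1705) = 5.20e-6 M.
pH = -log(5.20e-6) = 5.28.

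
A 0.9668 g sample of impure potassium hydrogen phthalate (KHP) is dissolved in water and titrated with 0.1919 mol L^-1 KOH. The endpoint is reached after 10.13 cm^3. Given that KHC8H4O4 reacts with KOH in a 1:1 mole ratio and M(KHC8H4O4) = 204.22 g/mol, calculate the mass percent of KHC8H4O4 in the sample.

n(KOH) = 0.1919 x 0.01013 = 0.001944 mol.
n(KHC8H4O4) = 0.001944 / 1 = 0.001944 mol.
mass of KHC8H4O4 = 0.001944 x 204.22 = 0.3970 g.
% purity = 0.3970 / 0.9668 x 100 = 41.1%.

41.1%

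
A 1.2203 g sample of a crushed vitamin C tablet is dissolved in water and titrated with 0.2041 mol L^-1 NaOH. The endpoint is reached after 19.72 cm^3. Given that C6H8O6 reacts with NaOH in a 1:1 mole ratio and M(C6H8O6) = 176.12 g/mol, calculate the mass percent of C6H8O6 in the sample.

58.1%

n(NaOH) = 0.2041 x 0.01972 = 0.004025 mol.
n(C6H8O6) = 0.004025 / 1 = 0.004025 mol.
mass of C6H8O6 = 0.004025 x 176.12 = 0.7089 g.
% purity = 0.7089 / 1.2203 x 100 = 58.1%.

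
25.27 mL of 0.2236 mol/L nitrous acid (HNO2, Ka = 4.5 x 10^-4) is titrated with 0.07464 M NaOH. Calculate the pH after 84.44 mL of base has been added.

n(acid) = 0.2236 x 0.02527 = 0.005650 mol; n(NaOH) added = 0.07464 x 0.08444 = 0.006303 mol.
Base is in excess by 0.006303 - 0.005650 = 0.0006522 mol in a total volume of 0.1097 L.
[OH^-] = 0.0006522/0.1097 = 0.005945 M, so pOH = 2.23 and pH = 14.00 - 2.23 = 11.77.

11.77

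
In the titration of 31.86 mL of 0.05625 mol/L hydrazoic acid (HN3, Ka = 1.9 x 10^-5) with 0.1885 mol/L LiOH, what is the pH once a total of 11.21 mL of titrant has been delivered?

11.87

n(acid) = 0.05625 x 0.03186 = 0.001792 mol; n(LiOH) added = 0.1885 x 0.01121 = 0.002113 mol.
Base is in excess by 0.002113 - 0.001792 = 0.0003210 mol in a total volume of 0.04307 L.
[OH^-] = 0.0003210/0.04307 = 0.007452 M, so pOH = 2.13 and pH = 14.00 - 2.13 = 11.87.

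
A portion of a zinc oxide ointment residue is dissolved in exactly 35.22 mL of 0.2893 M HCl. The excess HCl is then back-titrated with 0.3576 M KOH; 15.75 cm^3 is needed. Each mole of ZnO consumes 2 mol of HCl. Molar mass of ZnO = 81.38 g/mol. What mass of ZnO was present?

0.185 g

Total n(HCl) added = 0.2893 x 0.03522 = 0.01019 mol.
n(KOH) used = 0.3576 x 0.01575 = 0.005632 mol, which equals the excess n(HCl).
So n(HCl) consumed by the sample = 0.01019 - 0.005632 = 0.004557 mol.
n(ZnO) = 0.004557 / 2 = 0.002278 mol.
mass = 0.002278 mol x 81.38 g/mol = 0.185 g.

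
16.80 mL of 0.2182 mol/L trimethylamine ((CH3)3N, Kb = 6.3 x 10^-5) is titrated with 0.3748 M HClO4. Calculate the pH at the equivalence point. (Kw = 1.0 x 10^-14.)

n((CH3)3N) = 0.2182 x 0.01680 = 0.003666 mol; V(HClO4) at equivalence = 0.003666/0.3748 = 0.009781 L.
At equivalence the base is fully converted to (CH3)3NH+; total volume = 0.02658 L, so [(CH3)3NH+] = 0.003666/0.02658 = 0.1379 M.
Ka((CH3)3NH+) = Kw/Kb = 1.0e-14 / 6.3 x 10^-5 = 1.59e-10.
[H^+] = sqrt(Ka x [(CH3)3NH+]) = sqrt(1.59e-10 x 0.1379) = 4.68e-6 M.
pH = -log(4.68e-6) = 5.33.

5.33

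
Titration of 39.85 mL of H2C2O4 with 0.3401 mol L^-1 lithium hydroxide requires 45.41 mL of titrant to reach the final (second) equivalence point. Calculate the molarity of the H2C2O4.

n(LiOH) = 0.3401 x 0.04541 = 0.01544 mol.
At the final (second) equivalence point, 2 mol OH^- react per mol H2C2O4, so n(H2C2O4) = 0.01544 / 2 = 0.007722 mol.
[H2C2O4] = 0.007722 / 0.03985 L = 0.194 M.

0.194 M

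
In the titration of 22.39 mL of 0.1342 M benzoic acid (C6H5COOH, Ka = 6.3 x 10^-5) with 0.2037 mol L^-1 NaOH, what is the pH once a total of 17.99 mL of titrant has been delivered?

12.21

n(acid) = 0.1342 x 0.02239 = 0.003005 mol; n(NaOH) added = 0.2037 x 0.01799 = 0.003665 mol.
Base is in excess by 0.003665 - 0.003005 = 0.0006598 mol in a total volume of 0.04038 L.
[OH^-] = 0.0006598/0.04038 = 0.01634 M, so pOH = 1.79 and pH = 14.00 - 1.79 = 12.21.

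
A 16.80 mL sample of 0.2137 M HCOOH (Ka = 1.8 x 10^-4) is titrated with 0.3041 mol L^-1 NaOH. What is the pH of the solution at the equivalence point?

n(HCOOH) = 0.2137 x 0.01680 = 0.003590 mol; V(NaOH) at equivalence = 0.003590/0.3041 = 0.01181 L.
At equivalence all the acid is converted to HCOO-; total volume = 0.01680 + 0.01181 = 0.02861 L, so [HCOO-] = 0.003590/0.02861 = 0.1255 M.
Kb = Kw/Ka = 1.0e-14 / 1.8 x 10^-4 = 5.56e-11.
[OH^-] = sqrt(Kb x [HCOO-]) = sqrt(5.56e-11 x 0.1255) = 2.64e-6 M.
pOH = 5.58, so pH = 14.00 - 5.58 = 8.42.

8.42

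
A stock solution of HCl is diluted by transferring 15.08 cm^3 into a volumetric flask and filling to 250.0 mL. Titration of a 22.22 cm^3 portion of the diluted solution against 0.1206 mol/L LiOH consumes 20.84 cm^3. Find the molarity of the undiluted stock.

n(LiOH) = 0.1206 x 0.02084 = 0.002513 mol.
n(HCl) in the aliquot = 0.002513 mol.
[diluted HCl] = 0.002513 / 0.02222 = 0.1131 M.
Dilution factor = 250.0/15.08 = 16.58, so [stock] = 0.1131 x 16.58 = 1.88 M.

1.88 M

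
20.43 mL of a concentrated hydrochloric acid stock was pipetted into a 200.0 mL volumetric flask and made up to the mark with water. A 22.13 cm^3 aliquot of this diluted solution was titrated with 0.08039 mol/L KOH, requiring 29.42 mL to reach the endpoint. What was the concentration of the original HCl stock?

n(KOH) = 0.08039 x 0.02942 = 0.002365 mol.
n(HCl) in the aliquot = 0.002365 mol.
[diluted HCl] = 0.002365 / 0.02213 = 0.1069 M.
Dilution factor = 200.0/20.43 = 9.790, so [stock] = 0.1069 x 9.790 = 1.05 M.

1.05 M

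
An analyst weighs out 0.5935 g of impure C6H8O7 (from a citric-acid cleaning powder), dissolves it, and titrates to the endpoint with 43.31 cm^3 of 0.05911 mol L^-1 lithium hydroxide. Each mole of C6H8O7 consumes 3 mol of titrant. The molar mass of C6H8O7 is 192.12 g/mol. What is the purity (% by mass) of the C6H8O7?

n(LiOH) = 0.05911 x 0.04331 = 0.002560 mol.
n(C6H8O7) = 0.002560 / 3 = 0.0008534 mol.
mass of C6H8O7 = 0.0008534 x 192.12 = 0.1639 g.
% purity = 0.1639 / 0.5935 x 100 = 27.6%.

27.6%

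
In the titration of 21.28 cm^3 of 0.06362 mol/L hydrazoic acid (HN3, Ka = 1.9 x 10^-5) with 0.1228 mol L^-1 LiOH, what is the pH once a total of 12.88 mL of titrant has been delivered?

n(acid) = 0.06362 x 0.02128 = 0.001354 mol; n(LiOH) added = 0.1228 x 0.01288 = 0.001582 mol.
Base is in excess by 0.001582 - 0.001354 = 0.0002278 mol in a total volume of 0.03416 L.
[OH^-] = 0.0002278/0.03416 = 0.006670 M, so pOH = 2.18 and pH = 14.00 - 2.18 = 11.82.

11.82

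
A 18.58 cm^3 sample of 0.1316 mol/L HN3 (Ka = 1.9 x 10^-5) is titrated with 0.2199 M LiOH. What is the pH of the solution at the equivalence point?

n(HN3) = 0.1316 x 0.01858 = 0.002445 mol; V(LiOH) at equivalence = 0.002445/0.2199 = 0.01112 L.
At equivalence all the acid is converted to N3-; total volume = 0.01858 + 0.01112 = 0.02970 L, so [N3-] = 0.002445/0.02970 = 0.08233 M.
Kb = Kw/Ka = 1.0e-14 / 1.9 x 10^-5 = 5.26e-10.
[OH^-] = sqrt(Kb x [N3-]) = sqrt(5.26e-10 x 0.08233) = 6.58e-6 M.
pOH = 5.18, so pH = 14.00 - 5.18 = 8.82.

8.82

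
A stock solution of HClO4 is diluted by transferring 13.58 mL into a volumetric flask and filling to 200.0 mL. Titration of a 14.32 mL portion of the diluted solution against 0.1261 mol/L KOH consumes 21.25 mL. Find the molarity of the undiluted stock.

2.76 M

n(KOH) = 0.1261 x 0.02125 = 0.002680 mol.
n(HClO4) in the aliquot = 0.002680 mol.
[diluted HClO4] = 0.002680 / 0.01432 = 0.1871 M.
Dilution factor = 200.0/13.58 = 14.73, so [stock] = 0.1871 x 14.73 = 2.76 M.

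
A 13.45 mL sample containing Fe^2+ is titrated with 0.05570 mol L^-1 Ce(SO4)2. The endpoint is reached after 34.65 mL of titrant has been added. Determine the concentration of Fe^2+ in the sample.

0.143 M

n(Ce(SO4)2) = 0.05570 x 0.03465 = 0.001930 mol.
From the balanced equation, 1 mol Ce(SO4)2 reacts with 1 mol Fe^2+, so n(Fe^2+) = 0.001930 x 1/1 = 0.001930 mol.
[Fe^2+] = 0.001930 / 0.01345 L = 0.143 M.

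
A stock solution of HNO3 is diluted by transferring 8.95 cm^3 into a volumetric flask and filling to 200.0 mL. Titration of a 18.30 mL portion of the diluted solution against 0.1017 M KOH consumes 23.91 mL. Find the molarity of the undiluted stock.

n(KOH) = 0.1017 x 0.02391 = 0.002432 mol.
n(HNO3) in the aliquot = 0.002432 mol.
[diluted HNO3] = 0.002432 / 0.01830 = 0.1329 M.
Dilution factor = 200.0/8.950 = 22.35, so [stock] = 0.1329 x 22.35 = 2.97 M.

2.97 M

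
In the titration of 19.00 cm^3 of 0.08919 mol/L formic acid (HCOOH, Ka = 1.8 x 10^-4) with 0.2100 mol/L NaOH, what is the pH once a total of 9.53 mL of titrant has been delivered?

n(acid) = 0.08919 x 0.01900 = 0.001695 mol; n(NaOH) added = 0.2100 x 0.009530 = 0.002001 mol.
Base is in excess by 0.002001 - 0.001695 = 0.0003067 mol in a total volume of 0.02853 L.
[OH^-] = 0.0003067/0.02853 = 0.01075 M, so pOH = 1.97 and pH = 14.00 - 1.97 = 12.03.

12.03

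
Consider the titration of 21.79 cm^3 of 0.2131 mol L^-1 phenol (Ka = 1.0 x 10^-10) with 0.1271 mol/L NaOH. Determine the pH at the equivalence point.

n(C6H5OH) = 0.2131 x 0.02179 = 0.004643 mol; V(NaOH) at equivalence = 0.004643/0.1271 = 0.03653 L.
At equivalence all the acid is converted to C6H5O-; total volume = 0.02179 + 0.03653 = 0.05832 L, so [C6H5O-] = 0.004643/0.05832 = 0.07961 M.
Kb = Kw/Ka = 1.0e-14 / 1.0 x 10^-10 = 0.000100.
[OH^-] = sqrt(Kb x [C6H5O-]) = sqrt(0.000100 x 0.07961) = 0.00282 M.
pOH = 2.55, so pH = 14.00 - 2.55 = 11.45.

11.45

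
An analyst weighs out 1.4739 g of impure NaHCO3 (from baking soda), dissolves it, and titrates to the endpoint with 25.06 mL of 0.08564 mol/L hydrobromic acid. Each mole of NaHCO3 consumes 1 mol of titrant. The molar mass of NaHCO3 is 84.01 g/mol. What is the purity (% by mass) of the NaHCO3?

n(HBr) = 0.08564 x 0.02506 = 0.002146 mol.
n(NaHCO3) = 0.002146 / 1 = 0.002146 mol.
mass of NaHCO3 = 0.002146 x 84.01 = 0.1803 g.
% purity = 0.1803 / 1.4739 x 100 = 12.2%.

12.2%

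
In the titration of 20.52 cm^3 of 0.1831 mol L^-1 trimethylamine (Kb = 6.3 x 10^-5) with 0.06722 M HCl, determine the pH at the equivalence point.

n((CH3)3N) = 0.1831 x 0.02052 = 0.003757 mol; V(HCl) at equivalence = 0.003757/0.06722 = 0.05589 L.
At equivalence the base is fully converted to (CH3)3NH+; total volume = 0.07641 L, so [(CH3)3NH+] = 0.003757/0.07641 = 0.04917 M.
Ka((CH3)3NH+) = Kw/Kb = 1.0e-14 / 6.3 x 10^-5 = 1.59e-10.
[H^+] = sqrt(Ka x [(CH3)3NH+]) = sqrt(1.59e-10 x 0.04917) = 2.79e-6 M.
pH = -log(2.79e-6) = 5.55.

5.55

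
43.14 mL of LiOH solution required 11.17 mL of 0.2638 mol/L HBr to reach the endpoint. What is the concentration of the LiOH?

0.0683 M

n(HBr) delivered = 0.2638 x 0.01117 = 0.002947 mol.
For a 1:1 reaction, n(LiOH) = 0.002947 mol.
[LiOH] = 0.002947 mol / 0.04314 L = 0.0683 M.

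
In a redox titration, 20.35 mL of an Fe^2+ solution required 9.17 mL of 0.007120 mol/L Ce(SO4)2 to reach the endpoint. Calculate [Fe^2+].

0.00321 M

n(Ce(SO4)2) = 0.007120 x 0.009170 = 6.529e-5 mol.
From the balanced equation, 1 mol Ce(SO4)2 reacts with 1 mol Fe^2+, so n(Fe^2+) = 6.529e-5 x 1/1 = 6.529e-5 mol.
[Fe^2+] = 6.529e-5 / 0.02035 L = 0.00321 M.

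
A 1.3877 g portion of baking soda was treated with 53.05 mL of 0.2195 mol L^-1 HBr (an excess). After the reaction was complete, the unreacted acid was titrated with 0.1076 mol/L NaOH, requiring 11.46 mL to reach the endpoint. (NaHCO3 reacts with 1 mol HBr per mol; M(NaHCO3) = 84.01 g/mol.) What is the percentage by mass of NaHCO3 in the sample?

63.0%

Total n(HBr) added = 0.2195 x 0.05305 = 0.01164 mol.
n(NaOH) used = 0.1076 x 0.01146 = 0.001233 mol, which equals the excess n(HBr).
So n(HBr) consumed by the sample = 0.01164 - 0.001233 = 0.01041 mol.
n(NaHCO3) = 0.01041 / 1 = 0.01041 mol.
mass NaHCO3 = 0.01041 x 84.01 = 0.8747 g, so %NaHCO3 = 0.8747/1.3877 x 100 = 63.0%.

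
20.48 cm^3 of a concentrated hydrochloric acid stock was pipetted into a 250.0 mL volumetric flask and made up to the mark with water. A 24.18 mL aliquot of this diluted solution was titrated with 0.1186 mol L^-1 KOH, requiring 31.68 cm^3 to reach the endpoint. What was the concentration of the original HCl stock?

1.90 M

n(KOH) = 0.1186 x 0.03168 = 0.003757 mol.
n(HCl) in the aliquot = 0.003757 mol.
[diluted HCl] = 0.003757 / 0.02418 = 0.1554 M.
Dilution factor = 250.0/20.48 = 12.21, so [stock] = 0.1554 x 12.21 = 1.90 M.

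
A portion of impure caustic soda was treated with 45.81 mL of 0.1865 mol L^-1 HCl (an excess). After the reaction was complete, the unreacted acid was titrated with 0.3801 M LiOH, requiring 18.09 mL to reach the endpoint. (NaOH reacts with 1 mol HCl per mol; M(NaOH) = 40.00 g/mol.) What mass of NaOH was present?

Total n(HCl) added = 0.1865 x 0.04581 = 0.008544 mol.
n(LiOH) used = 0.3801 x 0.01809 = 0.006876 mol, which equals the excess n(HCl).
So n(HCl) consumed by the sample = 0.008544 - 0.006876 = 0.001668 mol.
n(NaOH) = 0.001668 / 1 = 0.001668 mol.
mass = 0.001668 mol x 40.00 g/mol = 0.0667 g.

0.0667 g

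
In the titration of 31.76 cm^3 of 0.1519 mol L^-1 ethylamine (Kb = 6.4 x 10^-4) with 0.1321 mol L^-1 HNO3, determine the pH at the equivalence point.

n(C2H5NH2) = 0.1519 x 0.03176 = 0.004824 mol; V(HNO3) at equivalence = 0.004824/0.1321 = 0.03652 L.
At equivalence the base is fully converted to C2H5NH3+; total volume = 0.06828 L, so [C2H5NH3+] = 0.004824/0.06828 = 0.07065 M.
Ka(C2H5NH3+) = Kw/Kb = 1.0e-14 / 6.4 x 10^-4 = 1.56e-11.
[H^+] = sqrt(Ka x [C2H5NH3+]) = sqrt(1.56e-11 x 0.07065) = 1.05e-6 M.
pH = -log(1.05e-6) = 5.98.

5.98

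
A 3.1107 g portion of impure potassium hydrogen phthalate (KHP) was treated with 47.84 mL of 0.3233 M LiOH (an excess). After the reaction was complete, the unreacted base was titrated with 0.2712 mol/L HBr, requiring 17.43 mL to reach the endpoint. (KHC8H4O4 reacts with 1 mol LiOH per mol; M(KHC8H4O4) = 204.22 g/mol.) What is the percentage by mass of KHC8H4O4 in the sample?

70.5%

Total n(LiOH) added = 0.3233 x 0.04784 = 0.01547 mol.
n(HBr) used = 0.2712 x 0.01743 = 0.004727 mol, which equals the excess n(LiOH).
So n(LiOH) consumed by the sample = 0.01547 - 0.004727 = 0.01074 mol.
n(KHC8H4O4) = 0.01074 / 1 = 0.01074 mol.
mass KHC8H4O4 = 0.01074 x 204.22 = 2.193 g, so %KHC8H4O4 = 2.193/3.1107 x 100 = 70.5%.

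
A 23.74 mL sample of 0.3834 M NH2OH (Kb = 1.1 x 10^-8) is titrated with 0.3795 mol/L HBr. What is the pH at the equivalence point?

3.38

n(NH2OH) = 0.3834 x 0.02374 = 0.009102 mol; V(HBr) at equivalence = 0.009102/0.3795 = 0.02398 L.
At equivalence the base is fully converted to NH3OH+; total volume = 0.04772 L, so [NH3OH+] = 0.009102/0.04772 = 0.1907 M.
Ka(NH3OH+) = Kw/Kb = 1.0e-14 / 1.1 x 10^-8 = 9.09e-7.
[H^+] = sqrt(Ka x [NH3OH+]) = sqrt(9.09e-7 x 0.1907) = 0.000416 M.
pH = -log(0.000416) = 3.38.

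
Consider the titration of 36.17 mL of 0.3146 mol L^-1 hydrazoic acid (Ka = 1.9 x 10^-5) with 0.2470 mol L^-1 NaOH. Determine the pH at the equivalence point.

8.93

n(HN3) = 0.3146 x 0.03617 = 0.01138 mol; V(NaOH) at equivalence = 0.01138/0.2470 = 0.04607 L.
At equivalence all the acid is converted to N3-; total volume = 0.03617 + 0.04607 = 0.08224 L, so [N3-] = 0.01138/0.08224 = 0.1384 M.
Kb = Kw/Ka = 1.0e-14 / 1.9 x 10^-5 = 5.26e-10.
[OH^-] = sqrt(Kb x [N3-]) = sqrt(5.26e-10 x 0.1384) = 8.53e-6 M.
pOH = 5.07, so pH = 14.00 - 5.07 = 8.93.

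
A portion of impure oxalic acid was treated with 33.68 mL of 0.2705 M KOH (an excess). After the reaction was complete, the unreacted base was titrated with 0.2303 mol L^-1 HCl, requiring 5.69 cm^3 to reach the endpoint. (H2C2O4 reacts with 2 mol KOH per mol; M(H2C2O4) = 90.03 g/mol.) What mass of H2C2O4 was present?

0.351 g

Total n(KOH) added = 0.2705 x 0.03368 = 0.009110 mol.
n(HCl) used = 0.2303 x 0.005690 = 0.001310 mol, which equals the excess n(KOH).
So n(KOH) consumed by the sample = 0.009110 - 0.001310 = 0.007800 mol.
n(H2C2O4) = 0.007800 / 2 = 0.003900 mol.
mass = 0.003900 mol x 90.03 g/mol = 0.351 g.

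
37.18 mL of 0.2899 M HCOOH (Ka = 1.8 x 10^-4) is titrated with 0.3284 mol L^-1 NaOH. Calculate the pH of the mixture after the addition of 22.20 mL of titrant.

Initial n(HCOOH) = 0.2899 x 0.03718 = 0.01078 mol.
n(NaOH) added = 0.3284 x 0.02220 = 0.007290 mol, converting that many moles of HCOOH to HCOO-.
Remaining n(HCOOH) = 0.003488 mol; n(HCOO-) = 0.007290 mol.
By Henderson-Hasselbalch, pH = pKa + log([A^-]/[HA]) = 3.74 + log(0.007290/0.003488) = 3.74 + (+0.32) = 4.06.

4.06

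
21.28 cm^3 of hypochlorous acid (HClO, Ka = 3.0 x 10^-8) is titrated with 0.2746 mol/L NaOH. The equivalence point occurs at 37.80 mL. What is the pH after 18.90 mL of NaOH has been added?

7.52

18.90 mL is exactly half the equivalence volume (37.80/2), i.e. the half-equivalence point.
There, n(HA) = n(A^-), so pH = pKa = -log(3.0 x 10^-8) = 7.52.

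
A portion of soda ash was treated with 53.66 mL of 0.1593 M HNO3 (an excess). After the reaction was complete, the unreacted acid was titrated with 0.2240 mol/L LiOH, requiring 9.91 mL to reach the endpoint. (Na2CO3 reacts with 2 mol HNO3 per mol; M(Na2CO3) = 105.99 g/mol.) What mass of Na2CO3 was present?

Total n(HNO3) added = 0.1593 x 0.05366 = 0.008548 mol.
n(LiOH) used = 0.2240 x 0.009910 = 0.002220 mol, which equals the excess n(HNO3).
So n(HNO3) consumed by the sample = 0.008548 - 0.002220 = 0.006328 mol.
n(Na2CO3) = 0.006328 / 2 = 0.003164 mol.
mass = 0.003164 mol x 105.99 g/mol = 0.335 g.

0.335 g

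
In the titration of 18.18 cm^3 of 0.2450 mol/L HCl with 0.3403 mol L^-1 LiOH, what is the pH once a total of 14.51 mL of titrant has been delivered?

12.17

n(acid) = 0.2450 x 0.01818 = 0.004454 mol; n(LiOH) added = 0.3403 x 0.01451 = 0.004938 mol.
Base is in excess by 0.004938 - 0.004454 = 0.0004837 mol in a total volume of 0.03269 L.
[OH^-] = 0.0004837/0.03269 = 0.01480 M, so pOH = 1.83 and pH = 14.00 - 1.83 = 12.17.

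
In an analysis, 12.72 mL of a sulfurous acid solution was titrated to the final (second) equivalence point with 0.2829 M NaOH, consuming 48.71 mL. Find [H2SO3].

0.542 M

n(NaOH) = 0.2829 x 0.04871 = 0.01378 mol.
At the final (second) equivalence point, 2 mol OH^- react per mol H2SO3, so n(H2SO3) = 0.01378 / 2 = 0.006890 mol.
[H2SO3] = 0.006890 / 0.01272 L = 0.542 M.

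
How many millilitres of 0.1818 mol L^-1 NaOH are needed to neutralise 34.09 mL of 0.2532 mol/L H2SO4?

n(H2SO4) = 0.2532 mol/L x 0.03409 L = 0.008632 mol.
The neutralisation is 1 H2SO4 : 2 NaOH, so n(NaOH) = 0.008632 x 2/1 = 0.01726 mol.
V(NaOH) = 0.01726 / 0.1818 = 0.09496 L = 95.0 mL.

95.0 mL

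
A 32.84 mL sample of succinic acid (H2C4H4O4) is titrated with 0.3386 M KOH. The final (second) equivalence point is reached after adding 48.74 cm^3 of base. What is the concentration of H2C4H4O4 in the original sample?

0.251 M

n(KOH) = 0.3386 x 0.04874 = 0.01650 mol.
At the final (second) equivalence point, 2 mol OH^- react per mol H2C4H4O4, so n(H2C4H4O4) = 0.01650 / 2 = 0.008252 mol.
[H2C4H4O4] = 0.008252 / 0.03284 L = 0.251 M.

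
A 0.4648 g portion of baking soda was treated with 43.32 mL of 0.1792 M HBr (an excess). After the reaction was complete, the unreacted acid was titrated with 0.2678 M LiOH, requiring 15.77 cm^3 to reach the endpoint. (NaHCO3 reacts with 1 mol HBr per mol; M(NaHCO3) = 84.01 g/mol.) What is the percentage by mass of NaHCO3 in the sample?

Total n(HBr) added = 0.1792 x 0.04332 = 0.007763 mol.
n(LiOH) used = 0.2678 x 0.01577 = 0.004223 mol, which equals the excess n(HBr).
So n(HBr) consumed by the sample = 0.007763 - 0.004223 = 0.003540 mol.
n(NaHCO3) = 0.003540 / 1 = 0.003540 mol.
mass NaHCO3 = 0.003540 x 84.01 = 0.2974 g, so %NaHCO3 = 0.2974/0.4648 x 100 = 64.0%.

64.0%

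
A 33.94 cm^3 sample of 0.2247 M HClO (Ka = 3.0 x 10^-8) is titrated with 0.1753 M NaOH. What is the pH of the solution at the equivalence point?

n(HClO) = 0.2247 x 0.03394 = 0.007626 mol; V(NaOH) at equivalence = 0.007626/0.1753 = 0.04350 L.
At equivalence all the acid is converted to ClO-; total volume = 0.03394 + 0.04350 = 0.07744 L, so [ClO-] = 0.007626/0.07744 = 0.09847 M.
Kb = Kw/Ka = 1.0e-14 / 3.0 x 10^-8 = 3.33e-7.
[OH^-] = sqrt(Kb x [ClO-]) = sqrt(3.33e-7 x 0.09847) = 0.000181 M.
pOH = 3.74, so pH = 14.00 - 3.74 = 10.26.

10.26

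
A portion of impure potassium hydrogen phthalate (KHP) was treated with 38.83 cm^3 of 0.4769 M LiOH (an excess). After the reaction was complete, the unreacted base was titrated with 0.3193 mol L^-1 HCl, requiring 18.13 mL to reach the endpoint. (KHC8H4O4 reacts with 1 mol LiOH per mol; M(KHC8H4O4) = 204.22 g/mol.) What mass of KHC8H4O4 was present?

Total n(LiOH) added = 0.4769 x 0.03883 = 0.01852 mol.
n(HCl) used = 0.3193 x 0.01813 = 0.005789 mol, which equals the excess n(LiOH).
So n(LiOH) consumed by the sample = 0.01852 - 0.005789 = 0.01273 mol.
n(KHC8H4O4) = 0.01273 / 1 = 0.01273 mol.
mass = 0.01273 mol x 204.22 g/mol = 2.60 g.

2.60 g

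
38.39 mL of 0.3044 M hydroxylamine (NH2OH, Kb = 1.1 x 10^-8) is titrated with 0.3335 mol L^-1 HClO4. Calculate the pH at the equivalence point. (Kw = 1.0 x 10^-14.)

3.42

n(NH2OH) = 0.3044 x 0.03839 = 0.01169 mol; V(HClO4) at equivalence = 0.01169/0.3335 = 0.03504 L.
At equivalence the base is fully converted to NH3OH+; total volume = 0.07343 L, so [NH3OH+] = 0.01169/0.07343 = 0.1591 M.
Ka(NH3OH+) = Kw/Kb = 1.0e-14 / 1.1 x 10^-8 = 9.09e-7.
[H^+] = sqrt(Ka x [NH3OH+]) = sqrt(9.09e-7 x 0.1591) = 0.000380 M.
pH = -log(0.000380) = 3.42.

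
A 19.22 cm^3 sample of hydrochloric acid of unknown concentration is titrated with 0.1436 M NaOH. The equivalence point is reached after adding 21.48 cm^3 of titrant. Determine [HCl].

0.160 M

n(NaOH) delivered = 0.1436 x 0.02148 = 0.003085 mol.
For a 1:1 reaction, n(HCl) = 0.003085 mol.
[HCl] = 0.003085 mol / 0.01922 L = 0.160 M.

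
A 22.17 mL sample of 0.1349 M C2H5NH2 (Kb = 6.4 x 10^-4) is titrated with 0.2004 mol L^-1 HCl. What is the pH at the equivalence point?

5.95

n(C2H5NH2) = 0.1349 x 0.02217 = 0.002991 mol; V(HCl) at equivalence = 0.002991/0.2004 = 0.01492 L.
At equivalence the base is fully converted to C2H5NH3+; total volume = 0.03709 L, so [C2H5NH3+] = 0.002991/0.03709 = 0.08063 M.
Ka(C2H5NH3+) = Kw/Kb = 1.0e-14 / 6.4 x 10^-4 = 1.56e-11.
[H^+] = sqrt(Ka x [C2H5NH3+]) = sqrt(1.56e-11 x 0.08063) = 1.12e-6 M.
pH = -log(1.12e-6) = 5.95.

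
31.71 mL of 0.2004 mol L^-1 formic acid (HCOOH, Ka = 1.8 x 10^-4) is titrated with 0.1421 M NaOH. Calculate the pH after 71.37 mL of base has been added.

n(acid) = 0.2004 x 0.03171 = 0.006355 mol; n(NaOH) added = 0.1421 x 0.07137 = 0.01014 mol.
Base is in excess by 0.01014 - 0.006355 = 0.003787 mol in a total volume of 0.1031 L.
[OH^-] = 0.003787/0.1031 = 0.03674 M, so pOH = 1.43 and pH = 14.00 - 1.43 = 12.57.

12.57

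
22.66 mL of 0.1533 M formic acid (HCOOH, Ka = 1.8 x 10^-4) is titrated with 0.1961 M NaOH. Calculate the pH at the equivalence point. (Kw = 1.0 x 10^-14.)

8.34

n(HCOOH) = 0.1533 x 0.02266 = 0.003474 mol; V(NaOH) at equivalence = 0.003474/0.1961 = 0.01771 L.
At equivalence all the acid is converted to HCOO-; total volume = 0.02266 + 0.01771 = 0.04037 L, so [HCOO-] = 0.003474/0.04037 = 0.08604 M.
Kb = Kw/Ka = 1.0e-14 / 1.8 x 10^-4 = 5.56e-11.
[OH^-] = sqrt(Kb x [HCOO-]) = sqrt(5.56e-11 x 0.08604) = 2.19e-6 M.
pOH = 5.66, so pH = 14.00 - 5.66 = 8.34.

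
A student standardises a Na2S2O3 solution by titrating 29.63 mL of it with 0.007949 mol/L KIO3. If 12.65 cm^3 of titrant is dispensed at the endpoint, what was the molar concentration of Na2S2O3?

n(KIO3) = 0.007949 x 0.01265 = 0.0001006 mol.
From the balanced equation, 1 mol KIO3 reacts with 6 mol Na2S2O3, so n(Na2S2O3) = 0.0001006 x 6/1 = 0.0006033 mol.
[Na2S2O3] = 0.0006033 / 0.02963 L = 0.0204 M.

0.0204 M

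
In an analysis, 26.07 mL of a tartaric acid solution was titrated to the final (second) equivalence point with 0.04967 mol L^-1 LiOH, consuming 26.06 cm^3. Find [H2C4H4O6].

0.0248 M

n(LiOH) = 0.04967 x 0.02606 = 0.001294 mol.
At the final (second) equivalence point, 2 mol OH^- react per mol H2C4H4O6, so n(H2C4H4O6) = 0.001294 / 2 = 0.0006472 mol.
[H2C4H4O6] = 0.0006472 / 0.02607 L = 0.0248 M.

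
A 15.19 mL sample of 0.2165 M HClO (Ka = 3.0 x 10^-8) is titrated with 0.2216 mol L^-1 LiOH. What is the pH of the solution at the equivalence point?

10.28

n(HClO) = 0.2165 x 0.01519 = 0.003289 mol; V(LiOH) at equivalence = 0.003289/0.2216 = 0.01484 L.
At equivalence all the acid is converted to ClO-; total volume = 0.01519 + 0.01484 = 0.03003 L, so [ClO-] = 0.003289/0.03003 = 0.1095 M.
Kb = Kw/Ka = 1.0e-14 / 3.0 x 10^-8 = 3.33e-7.
[OH^-] = sqrt(Kb x [ClO-]) = sqrt(3.33e-7 x 0.1095) = 0.000191 M.
pOH = 3.72, so pH = 14.00 - 3.72 = 10.28.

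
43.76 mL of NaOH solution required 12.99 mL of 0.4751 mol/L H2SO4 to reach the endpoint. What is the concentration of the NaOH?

n(H2SO4) delivered = 0.4751 x 0.01299 = 0.006172 mol.
The reaction is 2 NaOH + 1 H2SO4, so n(NaOH) = 0.006172 x 2/1 = 0.01234 mol.
[NaOH] = 0.01234 mol / 0.04376 L = 0.282 M.

0.282 M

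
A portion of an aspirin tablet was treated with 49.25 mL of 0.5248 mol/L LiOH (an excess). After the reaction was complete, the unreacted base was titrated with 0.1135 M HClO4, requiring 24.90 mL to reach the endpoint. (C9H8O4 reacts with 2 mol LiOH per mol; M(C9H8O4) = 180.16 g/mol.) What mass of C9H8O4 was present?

2.07 g

Total n(LiOH) added = 0.5248 x 0.04925 = 0.02585 mol.
n(HClO4) used = 0.1135 x 0.02490 = 0.002826 mol, which equals the excess n(LiOH).
So n(LiOH) consumed by the sample = 0.02585 - 0.002826 = 0.02302 mol.
n(C9H8O4) = 0.02302 / 2 = 0.01151 mol.
mass = 0.01151 mol x 180.16 g/mol = 2.07 g.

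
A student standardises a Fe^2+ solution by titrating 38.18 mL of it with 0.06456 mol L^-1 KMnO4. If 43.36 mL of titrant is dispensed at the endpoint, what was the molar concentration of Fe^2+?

n(KMnO4) = 0.06456 x 0.04336 = 0.002799 mol.
From the balanced equation, 1 mol KMnO4 reacts with 5 mol Fe^2+, so n(Fe^2+) = 0.002799 x 5/1 = 0.01400 mol.
[Fe^2+] = 0.01400 / 0.03818 L = 0.367 M.

0.367 M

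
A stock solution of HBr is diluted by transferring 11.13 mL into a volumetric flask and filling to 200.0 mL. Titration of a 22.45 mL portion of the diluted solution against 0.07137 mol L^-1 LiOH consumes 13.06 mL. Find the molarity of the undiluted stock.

0.746 M

n(LiOH) = 0.07137 x 0.01306 = 0.0009321 mol.
n(HBr) in the aliquot = 0.0009321 mol.
[diluted HBr] = 0.0009321 / 0.02245 = 0.04152 M.
Dilution factor = 200.0/11.13 = 17.97, so [stock] = 0.04152 x 17.97 = 0.746 M.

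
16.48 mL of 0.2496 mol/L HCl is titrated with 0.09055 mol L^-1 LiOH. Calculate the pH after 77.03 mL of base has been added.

n(acid) = 0.2496 x 0.01648 = 0.004113 mol; n(LiOH) added = 0.09055 x 0.07703 = 0.006975 mol.
Base is in excess by 0.006975 - 0.004113 = 0.002862 mol in a total volume of 0.09351 L.
[OH^-] = 0.002862/0.09351 = 0.03060 M, so pOH = 1.51 and pH = 14.00 - 1.51 = 12.49.

12.49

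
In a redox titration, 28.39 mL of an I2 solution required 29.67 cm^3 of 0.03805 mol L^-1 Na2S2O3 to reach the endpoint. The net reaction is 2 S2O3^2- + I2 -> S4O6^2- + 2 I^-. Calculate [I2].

n(Na2S2O3) = 0.03805 x 0.02967 = 0.001129 mol.
From the balanced equation, 2 mol Na2S2O3 reacts with 1 mol I2, so n(I2) = 0.001129 x 1/2 = 0.0005645 mol.
[I2] = 0.0005645 / 0.02839 L = 0.0199 M.

0.0199 M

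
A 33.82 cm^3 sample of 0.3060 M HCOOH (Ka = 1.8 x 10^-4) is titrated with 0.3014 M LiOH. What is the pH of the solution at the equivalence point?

n(HCOOH) = 0.3060 x 0.03382 = 0.01035 mol; V(LiOH) at equivalence = 0.01035/0.3014 = 0.03434 L.
At equivalence all the acid is converted to HCOO-; total volume = 0.03382 + 0.03434 = 0.06816 L, so [HCOO-] = 0.01035/0.06816 = 0.1518 M.
Kb = Kw/Ka = 1.0e-14 / 1.8 x 10^-4 = 5.56e-11.
[OH^-] = sqrt(Kb x [HCOO-]) = sqrt(5.56e-11 x 0.1518) = 2.90e-6 M.
pOH = 5.54, so pH = 14.00 - 5.54 = 8.46.

8.46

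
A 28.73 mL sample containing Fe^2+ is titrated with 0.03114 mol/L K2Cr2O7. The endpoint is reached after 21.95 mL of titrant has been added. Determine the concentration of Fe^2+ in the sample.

0.143 M

n(K2Cr2O7) = 0.03114 x 0.02195 = 0.0006835 mol.
From the balanced equation, 1 mol K2Cr2O7 reacts with 6 mol Fe^2+, so n(Fe^2+) = 0.0006835 x 6/1 = 0.004101 mol.
[Fe^2+] = 0.004101 / 0.02873 L = 0.143 M.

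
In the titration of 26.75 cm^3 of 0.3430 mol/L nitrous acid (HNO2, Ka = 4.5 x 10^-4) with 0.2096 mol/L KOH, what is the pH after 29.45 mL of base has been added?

Initial n(HNO2) = 0.3430 x 0.02675 = 0.009175 mol.
n(KOH) added = 0.2096 x 0.02945 = 0.006173 mol, converting that many moles of HNO2 to NO2-.
Remaining n(HNO2) = 0.003003 mol; n(NO2-) = 0.006173 mol.
By Henderson-Hasselbalch, pH = pKa + log([A^-]/[HA]) = 3.35 + log(0.006173/0.003003) = 3.35 + (+0.31) = 3.66.

3.66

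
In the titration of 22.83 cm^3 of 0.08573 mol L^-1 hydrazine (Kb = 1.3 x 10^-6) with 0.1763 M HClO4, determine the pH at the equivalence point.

n(N2H4) = 0.08573 x 0.02283 = 0.001957 mol; V(HClO4) at equivalence = 0.001957/0.1763 = 0.01110 L.
At equivalence the base is fully converted to N2H5+; total volume = 0.03393 L, so [N2H5+] = 0.001957/0.03393 = 0.05768 M.
Ka(N2H5+) = Kw/Kb = 1.0e-14 / 1.3 x 10^-6 = 7.69e-9.
[H^+] = sqrt(Ka x [N2H5+]) = sqrt(7.69e-9 x 0.05768) = 2.11e-5 M.
pH = -log(2.11e-5) = 4.68.

4.68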